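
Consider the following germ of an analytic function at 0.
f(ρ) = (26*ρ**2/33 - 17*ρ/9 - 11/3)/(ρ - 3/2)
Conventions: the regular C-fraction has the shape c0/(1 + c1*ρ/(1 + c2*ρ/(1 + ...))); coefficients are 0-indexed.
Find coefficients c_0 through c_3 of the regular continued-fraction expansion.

Taylor coefficients (expand at 0): a_0 = 22/9, a_1 = 26/9, a_2 = 416/297, a_3 = 832/891.
c0 = a_0 = 22/9. Peel one level at a time: if S = 1 + c*ρ/S' with S'(0) = 1, then c is the ρ-coefficient of S and S' = c*ρ/(S - 1).
S_1 = c0/f = 1 + (-13/11)*ρ + (299/363)*ρ^2 + ...; c1 = -13/11.
S_2 = c1*ρ/(S_1 - 1) = 1 + (23/33)*ρ + (-32/363)*ρ^2 + ...; c2 = 23/33.
S_3 = c2*ρ/(S_2 - 1) = 1 + (32/253)*ρ + ...; c3 = 32/253.

The regular C-fraction coefficients are [22/9, -13/11, 23/33, 32/253].


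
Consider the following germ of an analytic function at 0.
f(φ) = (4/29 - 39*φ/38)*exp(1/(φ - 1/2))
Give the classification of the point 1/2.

The exponent 1/(φ - (1/2)) has a pole at 1/2, so exp(1/(φ - (1/2))) takes every nonzero value near it: an essential singularity (not a pole of any order).

The point is an essential singularity.


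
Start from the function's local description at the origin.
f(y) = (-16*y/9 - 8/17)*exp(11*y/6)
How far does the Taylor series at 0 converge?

The factor exp(11*y/6) is entire and contributes no finite singular point.
The polynomial part has no poles.
No finite singular points: the Taylor series at 0 converges everywhere.

The radius of convergence is infinite.


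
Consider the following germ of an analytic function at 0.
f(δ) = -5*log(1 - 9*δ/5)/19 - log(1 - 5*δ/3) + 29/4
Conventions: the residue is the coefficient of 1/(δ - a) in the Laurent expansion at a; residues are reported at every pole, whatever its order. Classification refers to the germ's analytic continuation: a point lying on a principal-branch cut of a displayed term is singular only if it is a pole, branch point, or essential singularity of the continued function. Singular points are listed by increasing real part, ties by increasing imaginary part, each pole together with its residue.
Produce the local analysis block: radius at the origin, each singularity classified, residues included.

Branch term (-1)*log(1 - δ/(3/5)): its argument vanishes at δ = 3/5, a logarithmic branch point, modulus 3/5.
Branch term (-5/19)*log(1 - δ/(5/9)): its argument vanishes at δ = 5/9, a logarithmic branch point, modulus 5/9.
The radius of convergence is the smallest modulus among the singular points: 5/9.
List the singular points by increasing real part (a conjugate pair: the negative imaginary part first).

Radius of convergence at 0: 5/9.
At 5/9: a logarithmic branch point.
At 3/5: a logarithmic branch point.


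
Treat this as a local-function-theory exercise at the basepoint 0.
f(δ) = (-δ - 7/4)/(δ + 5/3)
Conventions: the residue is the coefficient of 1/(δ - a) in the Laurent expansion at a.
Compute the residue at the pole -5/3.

The residue is -1/12.

At the order-1 pole -5/3 set g(δ) = (δ - (-5/3))*f(δ) = -δ - 7/4.
Simple pole: residue = g(a) at a = -5/3, which is -1/12.


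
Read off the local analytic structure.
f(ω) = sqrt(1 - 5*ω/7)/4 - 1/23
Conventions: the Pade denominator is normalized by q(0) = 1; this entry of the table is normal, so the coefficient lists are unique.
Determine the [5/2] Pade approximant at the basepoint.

The Pade approximant has numerator coefficients [19/92, -2515/9016, 13325/126224, -625/76832, -3125/8605184, -3125/120472576]; denominator coefficients [1, -45/49, 75/392].

Taylor coefficients needed (expand at 0): a_0 = 19/92, a_1 = -5/56, a_2 = -25/1568, a_3 = -125/21952, a_4 = -3125/1229312, a_5 = -3125/2458624, a_6 = -46875/68841472, a_7 = -2578125/6746464256.
Write the denominator as Q(ω) = 1 + q1*ω + q2*ω^2. Requiring Q*f - P = O(ω^8) with deg P <= 5 kills the coefficients of ω^6..ω^7 in Q*f:
  ω^6: a_6 + q1*a_5 + q2*a_4 = 0, i.e. -46875/68841472 + (-3125/2458624)*q1 + (-3125/1229312)*q2 = 0.
  ω^7: a_7 + q1*a_6 + q2*a_5 = 0, i.e. -2578125/6746464256 + (-46875/68841472)*q1 + (-3125/2458624)*q2 = 0.
Solving this linear system: q1 = -45/49, q2 = 75/392.
The numerator is Q*f truncated at degree 5: P0 = a_0 = 19/92; P1 = a_1 + q1*a_0 = -2515/9016; P2 = a_2 + q1*a_1 + q2*a_0 = 13325/126224; P3 = a_3 + q1*a_2 + q2*a_1 = -625/76832; P4 = a_4 + q1*a_3 + q2*a_2 = -3125/8605184; P5 = a_5 + q1*a_4 + q2*a_3 = -3125/120472576.


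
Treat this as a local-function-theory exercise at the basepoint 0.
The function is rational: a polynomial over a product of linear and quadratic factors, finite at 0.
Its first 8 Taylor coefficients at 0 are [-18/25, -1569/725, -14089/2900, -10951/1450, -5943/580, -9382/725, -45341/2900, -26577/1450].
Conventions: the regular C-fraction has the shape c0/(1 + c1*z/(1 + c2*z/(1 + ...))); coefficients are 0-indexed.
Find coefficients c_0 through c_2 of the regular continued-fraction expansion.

Taylor coefficients (read off): a_0 = -18/25, a_1 = -1569/725, a_2 = -14089/2900.
c0 = a_0 = -18/25. Peel one level at a time: if S = 1 + c*z/S' with S'(0) = 1, then c is the z-coefficient of S and S' = c*z/(S - 1).
S_1 = c0/f = 1 + (-523/174)*z + (46159/20184)*z^2 + ...; c1 = -523/174.
S_2 = c1*z/(S_1 - 1) = 1 + (46159/60668)*z + ...; c2 = 46159/60668.

The regular C-fraction coefficients are [-18/25, -523/174, 46159/60668].


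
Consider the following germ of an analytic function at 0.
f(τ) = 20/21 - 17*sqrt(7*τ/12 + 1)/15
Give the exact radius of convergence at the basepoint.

Branch term (-17/15)*sqrt(1 - τ/(-12/7)): its argument vanishes at τ = -12/7, a square-root branch point, modulus 12/7.
The radius of convergence is the smallest modulus among the singular points: 12/7.

The radius of convergence is 12/7.


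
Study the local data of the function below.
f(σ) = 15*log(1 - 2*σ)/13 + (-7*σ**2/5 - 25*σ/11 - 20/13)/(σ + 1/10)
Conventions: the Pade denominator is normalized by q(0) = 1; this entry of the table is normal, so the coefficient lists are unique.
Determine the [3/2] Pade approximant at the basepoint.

Taylor coefficients needed (expand at 0): a_0 = -200/13, a_1 = 18420/143, a_2 = -189832/143, a_3 = 1894580/143, a_4 = -18950860/143, a_5 = 189500944/143.
Write the denominator as Q(σ) = 1 + q1*σ + q2*σ^2. Requiring Q*f - P = O(σ^6) with deg P <= 3 kills the coefficients of σ^4..σ^5 in Q*f:
  σ^4: a_4 + q1*a_3 + q2*a_2 = 0, i.e. -18950860/143 + (1894580/143)*q1 + (-189832/143)*q2 = 0.
  σ^5: a_5 + q1*a_4 + q2*a_3 = 0, i.e. 189500944/143 + (-18950860/143)*q1 + (1894580/143)*q2 = 0.
Solving this linear system: q1 = 394448083/45717495, q2 = -125450291/9143499.
The numerator is Q*f truncated at degree 3: P0 = a_0 = -200/13; P1 = a_1 + q1*a_0 = -5133904940/1307520357; P2 = a_2 + q1*a_1 + q2*a_0 = -6591324196/1307520357; P3 = a_3 + q1*a_2 + q2*a_1 = 16601034904/594327435.

The Pade approximant has numerator coefficients [-200/13, -5133904940/1307520357, -6591324196/1307520357, 16601034904/594327435]; denominator coefficients [1, 394448083/45717495, -125450291/9143499].


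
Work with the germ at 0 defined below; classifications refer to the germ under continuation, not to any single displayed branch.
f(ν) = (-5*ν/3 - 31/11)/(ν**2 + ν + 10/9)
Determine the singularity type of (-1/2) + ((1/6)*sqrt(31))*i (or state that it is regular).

The point is a pole of order 1.

The denominator factor ν**2 + ν + 10/9 vanishes at (-1/2) + ((1/6)*sqrt(31))*i and appears to the power 1; the numerator there equals (-131/66) - ((5/18)*sqrt(31))*i, nonzero, and no other factor vanishes.
Hence a pole whose order is the multiplicity, 1.


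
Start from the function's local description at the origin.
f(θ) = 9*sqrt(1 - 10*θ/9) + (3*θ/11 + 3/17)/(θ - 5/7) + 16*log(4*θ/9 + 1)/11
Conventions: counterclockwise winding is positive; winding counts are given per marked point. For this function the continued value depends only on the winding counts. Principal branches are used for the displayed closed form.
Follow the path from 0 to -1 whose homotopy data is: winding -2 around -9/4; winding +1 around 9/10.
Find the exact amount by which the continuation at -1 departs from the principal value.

Continued minus principal equals (-(6)*sqrt(19)) - ((64/11)*pi)*i.

The rational part is single-valued and drops out of the difference; each branch term changes only by its own monodromy.
(9)*sqrt(1 - θ/(9/10)): winding +1 is odd, the square root flips sign, contributing -2*(9)*sqrt(1 - (-1)/(9/10)) = -2*(9)*sqrt(19/9) = -(6)*sqrt(19).
(16/11)*log(1 - θ/(-9/4)): each positive loop around -9/4 adds 2*pi*i to the log, so winding -2 contributes (16/11)*(-2)*2*pi*i = -(64/11)*pi*i.
Summing the contributions at θ = -1 gives (-(6)*sqrt(19)) - ((64/11)*pi)*i.


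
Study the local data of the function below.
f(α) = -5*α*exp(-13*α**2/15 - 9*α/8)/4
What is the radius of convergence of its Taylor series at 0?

The factor exp(-13*α**2/15 - 9*α/8) is entire and contributes no finite singular point.
The polynomial part has no poles.
No finite singular points: the Taylor series at 0 converges everywhere.

The radius of convergence is infinite.


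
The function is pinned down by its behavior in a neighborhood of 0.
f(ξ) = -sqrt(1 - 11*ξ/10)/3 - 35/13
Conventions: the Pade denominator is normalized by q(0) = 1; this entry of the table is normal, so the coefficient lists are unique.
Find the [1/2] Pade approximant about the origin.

Taylor coefficients needed (expand at 0): a_0 = -118/39, a_1 = 11/60, a_2 = 121/2400, a_3 = 1331/48000.
Write the denominator as Q(ξ) = 1 + q1*ξ + q2*ξ^2. Requiring Q*f - P = O(ξ^4) with deg P <= 1 kills the coefficients of ξ^2..ξ^3 in Q*f:
  ξ^2: a_2 + q1*a_1 + q2*a_0 = 0, i.e. 121/2400 + (11/60)*q1 + (-118/39)*q2 = 0.
  ξ^3: a_3 + q1*a_2 + q2*a_1 = 0, i.e. 1331/48000 + (121/2400)*q1 + (11/60)*q2 = 0.
Solving this linear system: q1 = -1441/2880, q2 = -1573/115200.
The numerator is Q*f truncated at degree 1: P0 = a_0 = -118/39; P1 = a_1 + q1*a_0 = 19063/11232.

The Pade approximant has numerator coefficients [-118/39, 19063/11232]; denominator coefficients [1, -1441/2880, -1573/115200].


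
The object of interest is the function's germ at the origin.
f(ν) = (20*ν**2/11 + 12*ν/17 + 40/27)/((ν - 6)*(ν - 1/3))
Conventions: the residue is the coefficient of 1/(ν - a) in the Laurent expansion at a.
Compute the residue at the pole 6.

The residue is 359344/28611.

At the order-1 pole 6 set g(ν) = (ν - (6))*f(ν) = (20*ν**2/11 + 12*ν/17 + 40/27)/(ν - 1/3).
Simple pole: residue = g(a) at a = 6, which is 359344/28611.


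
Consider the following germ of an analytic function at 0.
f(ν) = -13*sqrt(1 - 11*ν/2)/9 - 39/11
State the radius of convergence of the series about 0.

The radius of convergence is 2/11.

Branch term (-13/9)*sqrt(1 - ν/(2/11)): its argument vanishes at ν = 2/11, a square-root branch point, modulus 2/11.
The radius of convergence is the smallest modulus among the singular points: 2/11.


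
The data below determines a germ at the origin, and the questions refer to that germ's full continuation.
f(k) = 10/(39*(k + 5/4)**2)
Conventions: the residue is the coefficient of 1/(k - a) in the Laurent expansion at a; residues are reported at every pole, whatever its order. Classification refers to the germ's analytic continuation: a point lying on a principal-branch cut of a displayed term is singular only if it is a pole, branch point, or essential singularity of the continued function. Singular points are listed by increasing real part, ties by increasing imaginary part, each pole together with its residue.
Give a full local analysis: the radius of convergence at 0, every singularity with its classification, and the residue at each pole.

Denominator factor (k + 5/4)^2: pole of order 2 at -5/4, modulus 5/4.
The radius of convergence is the smallest modulus among the singular points: 5/4.
At the order-2 pole -5/4 set g(k) = (k - (-5/4))^2*f(k) = 10/39.
Order-2 pole: residue = g'(a); g'(-5/4) = 0, so the residue is 0.

Radius of convergence at 0: 5/4.
At -5/4: a pole of order 2; residue 0.


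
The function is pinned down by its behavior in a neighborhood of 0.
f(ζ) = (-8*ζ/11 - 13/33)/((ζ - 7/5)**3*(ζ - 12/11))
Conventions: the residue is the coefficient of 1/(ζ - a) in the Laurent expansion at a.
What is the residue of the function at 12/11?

At the order-1 pole 12/11 set g(ζ) = (ζ - (12/11))*f(ζ) = (-8*ζ/11 - 13/33)/(ζ - 7/5)**3.
Simple pole: residue = g(a) at a = 12/11, which is 592625/14739.

The residue is 592625/14739.


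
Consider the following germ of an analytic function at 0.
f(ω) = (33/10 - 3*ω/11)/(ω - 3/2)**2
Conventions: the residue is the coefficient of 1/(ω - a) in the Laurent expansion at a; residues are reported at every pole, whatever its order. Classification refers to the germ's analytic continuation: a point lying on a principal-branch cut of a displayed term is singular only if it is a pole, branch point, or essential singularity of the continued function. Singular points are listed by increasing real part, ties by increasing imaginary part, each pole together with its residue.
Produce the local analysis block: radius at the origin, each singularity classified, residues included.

Radius of convergence at 0: 3/2.
At 3/2: a pole of order 2; residue -3/11.

Denominator factor (ω - 3/2)^2: pole of order 2 at 3/2, modulus 3/2.
The radius of convergence is the smallest modulus among the singular points: 3/2.
At the order-2 pole 3/2 set g(ω) = (ω - (3/2))^2*f(ω) = 33/10 - 3*ω/11.
Order-2 pole: residue = g'(a); g'(3/2) = -3/11, so the residue is -3/11.


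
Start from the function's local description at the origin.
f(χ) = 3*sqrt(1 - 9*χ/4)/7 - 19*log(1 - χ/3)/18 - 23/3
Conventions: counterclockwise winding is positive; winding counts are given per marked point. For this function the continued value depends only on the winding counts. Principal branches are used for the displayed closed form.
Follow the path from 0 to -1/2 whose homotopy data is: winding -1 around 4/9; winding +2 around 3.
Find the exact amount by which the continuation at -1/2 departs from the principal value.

The rational part is single-valued and drops out of the difference; each branch term changes only by its own monodromy.
(3/7)*sqrt(1 - χ/(4/9)): winding -1 is odd, the square root flips sign, contributing -2*(3/7)*sqrt(1 - (-1/2)/(4/9)) = -2*(3/7)*sqrt(17/8) = -(3/14)*sqrt(34).
(-19/18)*log(1 - χ/(3)): each positive loop around 3 adds 2*pi*i to the log, so winding +2 contributes (-19/18)*(2)*2*pi*i = -(38/9)*pi*i.
Summing the contributions at χ = -1/2 gives (-(3/14)*sqrt(34)) - ((38/9)*pi)*i.

Continued minus principal equals (-(3/14)*sqrt(34)) - ((38/9)*pi)*i.


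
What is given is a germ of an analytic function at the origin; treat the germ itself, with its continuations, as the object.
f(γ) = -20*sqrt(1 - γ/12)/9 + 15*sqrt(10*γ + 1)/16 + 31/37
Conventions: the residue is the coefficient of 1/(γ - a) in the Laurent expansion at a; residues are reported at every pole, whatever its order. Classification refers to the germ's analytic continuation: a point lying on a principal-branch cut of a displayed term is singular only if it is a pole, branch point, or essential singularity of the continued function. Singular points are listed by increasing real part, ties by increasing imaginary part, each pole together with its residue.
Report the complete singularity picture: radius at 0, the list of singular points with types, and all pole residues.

Branch term (15/16)*sqrt(1 - γ/(-1/10)): its argument vanishes at γ = -1/10, a square-root branch point, modulus 1/10.
Branch term (-20/9)*sqrt(1 - γ/(12)): its argument vanishes at γ = 12, a square-root branch point, modulus 12.
The radius of convergence is the smallest modulus among the singular points: 1/10.
List the singular points by increasing real part (a conjugate pair: the negative imaginary part first).

Radius of convergence at 0: 1/10.
At -1/10: an algebraic (square-root) branch point.
At 12: an algebraic (square-root) branch point.


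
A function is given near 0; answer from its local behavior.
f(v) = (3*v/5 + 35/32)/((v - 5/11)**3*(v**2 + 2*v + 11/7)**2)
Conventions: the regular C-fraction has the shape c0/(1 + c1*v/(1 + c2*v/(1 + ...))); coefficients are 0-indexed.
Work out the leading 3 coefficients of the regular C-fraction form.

The regular C-fraction coefficients are [-3773/800, -8861/1925, 11627141/17057425].

Taylor coefficients (expand at 0): a_0 = -3773/800, a_1 = -434189/20000, a_2 = -23411563/275000.
c0 = a_0 = -3773/800. Peel one level at a time: if S = 1 + c*v/S' with S'(0) = 1, then c is the v-coefficient of S and S' = c*v/(S - 1).
S_1 = c0/f = 1 + (-8861/1925)*v + (11627141/3705625)*v^2 + ...; c1 = -8861/1925.
S_2 = c1*v/(S_1 - 1) = 1 + (11627141/17057425)*v + ...; c2 = 11627141/17057425.


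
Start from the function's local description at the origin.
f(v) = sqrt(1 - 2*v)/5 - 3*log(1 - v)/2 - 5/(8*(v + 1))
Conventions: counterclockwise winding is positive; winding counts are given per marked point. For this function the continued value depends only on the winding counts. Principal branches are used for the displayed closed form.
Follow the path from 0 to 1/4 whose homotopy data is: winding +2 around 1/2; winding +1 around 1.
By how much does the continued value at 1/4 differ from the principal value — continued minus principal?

Continued minus principal equals -(3)*pi*i.

The rational part is single-valued and drops out of the difference; each branch term changes only by its own monodromy.
(1/5)*sqrt(1 - v/(1/2)): winding +2 is even, the square root returns to the same sheet, contribution 0.
(-3/2)*log(1 - v/(1)): each positive loop around 1 adds 2*pi*i to the log, so winding +1 contributes (-3/2)*(1)*2*pi*i = -(3)*pi*i.
Summing the contributions at v = 1/4 gives -(3)*pi*i.


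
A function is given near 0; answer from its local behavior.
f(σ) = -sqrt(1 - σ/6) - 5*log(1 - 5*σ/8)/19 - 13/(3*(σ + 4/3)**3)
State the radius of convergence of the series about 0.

Denominator factor (σ + 4/3)^3: pole of order 3 at -4/3, modulus 4/3.
Branch term (-1)*sqrt(1 - σ/(6)): its argument vanishes at σ = 6, a square-root branch point, modulus 6.
Branch term (-5/19)*log(1 - σ/(8/5)): its argument vanishes at σ = 8/5, a logarithmic branch point, modulus 8/5.
The radius of convergence is the smallest modulus among the singular points: 4/3.

The radius of convergence is 4/3.


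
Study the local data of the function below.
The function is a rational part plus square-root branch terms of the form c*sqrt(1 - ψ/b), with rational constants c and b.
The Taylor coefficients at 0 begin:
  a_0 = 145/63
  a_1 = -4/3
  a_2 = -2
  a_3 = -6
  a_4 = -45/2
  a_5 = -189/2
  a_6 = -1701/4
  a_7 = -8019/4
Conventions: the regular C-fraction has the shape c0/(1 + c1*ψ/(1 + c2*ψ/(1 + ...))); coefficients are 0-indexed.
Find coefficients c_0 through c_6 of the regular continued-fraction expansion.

Taylor coefficients (read off): a_0 = 145/63, a_1 = -4/3, a_2 = -2, a_3 = -6, a_4 = -45/2, a_5 = -189/2, a_6 = -1701/4.
c0 = a_0 = 145/63. Peel one level at a time: if S = 1 + c*ψ/S' with S'(0) = 1, then c is the ψ-coefficient of S and S' = c*ψ/(S - 1).
S_1 = c0/f = 1 + (84/145)*ψ + (25326/21025)*ψ^2 + ...; c1 = 84/145.
S_2 = c1*ψ/(S_1 - 1) = 1 + (-603/290)*ψ + (-9/4)*ψ^2 + ...; c2 = -603/290.
S_3 = c2*ψ/(S_2 - 1) = 1 + (-145/134)*ψ + (-37265/17956)*ψ^2 + ...; c3 = -145/134.
S_4 = c3*ψ/(S_3 - 1) = 1 + (-257/134)*ψ + (-9/4)*ψ^2 + ...; c4 = -257/134.
S_5 = c4*ψ/(S_4 - 1) = 1 + (-603/514)*ψ + (-566217/264196)*ψ^2 + ...; c5 = -603/514.
S_6 = c5*ψ/(S_5 - 1) = 1 + (-939/514)*ψ + ...; c6 = -939/514.

The regular C-fraction coefficients are [145/63, 84/145, -603/290, -145/134, -257/134, -603/514, -939/514].


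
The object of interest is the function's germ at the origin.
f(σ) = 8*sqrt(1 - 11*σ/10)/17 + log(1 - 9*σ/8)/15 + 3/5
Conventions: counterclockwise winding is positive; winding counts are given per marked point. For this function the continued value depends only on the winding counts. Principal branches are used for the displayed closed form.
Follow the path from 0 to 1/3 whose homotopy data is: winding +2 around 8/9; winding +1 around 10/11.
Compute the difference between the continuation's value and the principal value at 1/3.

The rational part is single-valued and drops out of the difference; each branch term changes only by its own monodromy.
(8/17)*sqrt(1 - σ/(10/11)): winding +1 is odd, the square root flips sign, contributing -2*(8/17)*sqrt(1 - (1/3)/(10/11)) = -2*(8/17)*sqrt(19/30) = -(8/255)*sqrt(570).
(1/15)*log(1 - σ/(8/9)): each positive loop around 8/9 adds 2*pi*i to the log, so winding +2 contributes (1/15)*(2)*2*pi*i = (4/15)*pi*i.
Summing the contributions at σ = 1/3 gives (-(8/255)*sqrt(570)) + ((4/15)*pi)*i.

Continued minus principal equals (-(8/255)*sqrt(570)) + ((4/15)*pi)*i.


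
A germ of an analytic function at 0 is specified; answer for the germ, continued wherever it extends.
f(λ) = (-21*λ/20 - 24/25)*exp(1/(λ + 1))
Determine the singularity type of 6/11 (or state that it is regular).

The point is a regular point.

There is no denominator, hence no pole anywhere.
The essential point of exp(1/(λ - (-1))) is -1, not 6/11.
So the germ continues analytically to 6/11.


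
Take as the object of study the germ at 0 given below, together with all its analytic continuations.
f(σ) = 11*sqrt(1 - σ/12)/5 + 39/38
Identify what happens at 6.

The point is a regular point.

There is no denominator, hence no pole anywhere.
Branch term sqrt(1 - σ/(12)): argument at 6 is 1/2, nonzero, so 6 is not its branch point (a point on a principal cut is still regular for the continued germ).
So the germ continues analytically to 6.


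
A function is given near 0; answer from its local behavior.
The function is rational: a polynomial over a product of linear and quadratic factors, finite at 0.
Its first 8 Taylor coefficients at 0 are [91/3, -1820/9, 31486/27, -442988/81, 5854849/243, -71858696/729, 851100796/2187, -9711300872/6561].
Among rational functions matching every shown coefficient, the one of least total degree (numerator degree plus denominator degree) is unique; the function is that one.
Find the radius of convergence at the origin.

No rational of total degree below 4 reproduces all 8 coefficients; solving the [0/4] Pade equations on them gives f(β) = -13/(27*(β - 3/7)*(β + 1/3)**3), whose expansion matches every shown term.
Denominator factor (β - 3/7): pole of order 1 at 3/7, modulus 3/7.
Denominator factor (β + 1/3)^3: pole of order 3 at -1/3, modulus 1/3.
The radius of convergence is the smallest modulus among the singular points: 1/3.

The radius of convergence is 1/3.


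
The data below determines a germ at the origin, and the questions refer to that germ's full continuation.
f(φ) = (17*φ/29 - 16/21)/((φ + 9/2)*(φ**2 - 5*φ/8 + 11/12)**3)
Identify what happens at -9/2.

The denominator factor φ + 9/2 vanishes at -9/2 and appears to the power 1; the numerator there equals -4141/1218, nonzero, and no other factor vanishes.
Hence a pole whose order is the multiplicity, 1.

The point is a pole of order 1.


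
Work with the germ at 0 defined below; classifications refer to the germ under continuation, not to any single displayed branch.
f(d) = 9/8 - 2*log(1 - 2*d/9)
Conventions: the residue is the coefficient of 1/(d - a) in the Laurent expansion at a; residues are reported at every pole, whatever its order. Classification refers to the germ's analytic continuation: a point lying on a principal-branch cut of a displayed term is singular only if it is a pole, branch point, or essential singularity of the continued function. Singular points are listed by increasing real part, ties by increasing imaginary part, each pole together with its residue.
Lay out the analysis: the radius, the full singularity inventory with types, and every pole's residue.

Branch term (-2)*log(1 - d/(9/2)): its argument vanishes at d = 9/2, a logarithmic branch point, modulus 9/2.
The radius of convergence is the smallest modulus among the singular points: 9/2.

Radius of convergence at 0: 9/2.
At 9/2: a logarithmic branch point.


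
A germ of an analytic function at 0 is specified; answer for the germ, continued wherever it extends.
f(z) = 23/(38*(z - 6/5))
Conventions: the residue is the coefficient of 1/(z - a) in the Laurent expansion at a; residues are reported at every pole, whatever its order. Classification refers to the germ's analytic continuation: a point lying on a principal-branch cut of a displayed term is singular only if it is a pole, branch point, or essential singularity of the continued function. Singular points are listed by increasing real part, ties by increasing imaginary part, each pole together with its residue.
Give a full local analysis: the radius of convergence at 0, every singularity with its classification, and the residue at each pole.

Denominator factor (z - 6/5): pole of order 1 at 6/5, modulus 6/5.
The radius of convergence is the smallest modulus among the singular points: 6/5.
At the order-1 pole 6/5 set g(z) = (z - (6/5))*f(z) = 23/38.
Simple pole: residue = g(a) at a = 6/5, which is 23/38.

Radius of convergence at 0: 6/5.
At 6/5: a pole of order 1; residue 23/38.


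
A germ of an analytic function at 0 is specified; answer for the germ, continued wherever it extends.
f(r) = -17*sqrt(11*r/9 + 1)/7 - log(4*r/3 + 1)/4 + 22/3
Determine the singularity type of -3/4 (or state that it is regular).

The point is a logarithmic branch point.

The term (-1/4)*log(1 - r/(-3/4)) has argument 1 - -3/4/(-3/4) = 0 at -3/4: a logarithmic (infinitely-sheeted) branch point; the remaining terms are analytic or single-valued there.


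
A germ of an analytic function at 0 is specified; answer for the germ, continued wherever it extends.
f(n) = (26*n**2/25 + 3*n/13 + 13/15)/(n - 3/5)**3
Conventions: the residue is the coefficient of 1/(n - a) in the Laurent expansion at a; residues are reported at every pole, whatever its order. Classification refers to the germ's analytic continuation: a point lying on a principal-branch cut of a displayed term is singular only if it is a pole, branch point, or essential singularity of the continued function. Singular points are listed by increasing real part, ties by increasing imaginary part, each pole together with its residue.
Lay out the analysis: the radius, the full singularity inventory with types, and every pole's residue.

Radius of convergence at 0: 3/5.
At 3/5: a pole of order 3; residue 26/25.

Denominator factor (n - 3/5)^3: pole of order 3 at 3/5, modulus 3/5.
The radius of convergence is the smallest modulus among the singular points: 3/5.
At the order-3 pole 3/5 set g(n) = (n - (3/5))^3*f(n) = 26*n**2/25 + 3*n/13 + 13/15.
Order-3 pole: residue = g''(a)/2; g''(3/5) = 52/25, so the residue is 26/25.


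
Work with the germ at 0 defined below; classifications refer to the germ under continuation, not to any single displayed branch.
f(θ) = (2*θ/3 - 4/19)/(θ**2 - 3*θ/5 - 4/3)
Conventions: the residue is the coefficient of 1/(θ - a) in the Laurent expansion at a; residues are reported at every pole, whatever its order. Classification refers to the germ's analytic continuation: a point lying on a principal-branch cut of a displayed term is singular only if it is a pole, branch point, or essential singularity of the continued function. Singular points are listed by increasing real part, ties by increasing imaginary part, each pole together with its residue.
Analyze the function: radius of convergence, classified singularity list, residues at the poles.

Radius of convergence at 0: -3/10 + (1/30)*sqrt(1281).
At 3/10 - (1/30)*sqrt(1281): a pole of order 1; residue 1/3 + (1/8113)*sqrt(1281).
At 3/10 + (1/30)*sqrt(1281): a pole of order 1; residue 1/3 - (1/8113)*sqrt(1281).

Denominator factor (θ**2 - 3*θ/5 - 4/3): discriminant 427/75, real irrational roots 3/10 + (1/30)*sqrt(1281) and 3/10 - (1/30)*sqrt(1281); poles of order 1, moduli 3/10 + (1/30)*sqrt(1281) and -3/10 + (1/30)*sqrt(1281).
The radius of convergence is the smallest modulus among the singular points: -3/10 + (1/30)*sqrt(1281).
The factor θ**2 - 3*θ/5 - 4/3 splits as (θ - a)(θ - a') with a = 3/10 - (1/30)*sqrt(1281), a' = 3/10 + (1/30)*sqrt(1281). At the order-1 pole a set g(θ) = (θ - a)*f(θ) = [2*θ/3 - 4/19] / (θ - a').
Simple pole: residue = g(a) at a = 3/10 - (1/30)*sqrt(1281), which is 1/3 + (1/8113)*sqrt(1281).
The factor θ**2 - 3*θ/5 - 4/3 splits as (θ - a)(θ - a') with a = 3/10 + (1/30)*sqrt(1281), a' = 3/10 - (1/30)*sqrt(1281). At the order-1 pole a set g(θ) = (θ - a)*f(θ) = [2*θ/3 - 4/19] / (θ - a').
Simple pole: residue = g(a) at a = 3/10 + (1/30)*sqrt(1281), which is 1/3 - (1/8113)*sqrt(1281).
List the singular points by increasing real part (a conjugate pair: the negative imaginary part first).


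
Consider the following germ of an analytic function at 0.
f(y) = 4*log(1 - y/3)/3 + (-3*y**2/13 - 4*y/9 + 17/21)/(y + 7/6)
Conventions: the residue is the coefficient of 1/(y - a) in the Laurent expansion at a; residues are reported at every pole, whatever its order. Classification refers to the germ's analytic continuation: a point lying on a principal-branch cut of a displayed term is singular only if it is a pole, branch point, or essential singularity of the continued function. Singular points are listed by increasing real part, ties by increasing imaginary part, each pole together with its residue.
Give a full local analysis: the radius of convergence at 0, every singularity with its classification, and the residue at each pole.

Denominator factor (y + 7/6): pole of order 1 at -7/6, modulus 7/6.
Branch term (4/3)*log(1 - y/(3)): its argument vanishes at y = 3, a logarithmic branch point, modulus 3.
The radius of convergence is the smallest modulus among the singular points: 7/6.
The branch term is analytic at -7/6 and contributes nothing to the residue; only the rational part matters.
At the order-1 pole -7/6 set g(y) = (y - (-7/6))*(rational part) = -3*y**2/13 - 4*y/9 + 17/21.
Simple pole: residue = g(a) at a = -7/6, which is 9965/9828.
List the singular points by increasing real part (a conjugate pair: the negative imaginary part first).

Radius of convergence at 0: 7/6.
At -7/6: a pole of order 1; residue 9965/9828.
At 3: a logarithmic branch point.


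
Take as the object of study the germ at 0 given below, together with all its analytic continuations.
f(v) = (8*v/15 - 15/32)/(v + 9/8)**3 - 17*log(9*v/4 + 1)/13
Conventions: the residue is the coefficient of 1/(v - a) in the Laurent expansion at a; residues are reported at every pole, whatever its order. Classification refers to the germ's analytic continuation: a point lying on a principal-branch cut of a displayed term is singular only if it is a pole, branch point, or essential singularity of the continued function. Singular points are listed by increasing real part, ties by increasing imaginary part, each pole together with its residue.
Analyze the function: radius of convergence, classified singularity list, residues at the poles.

Radius of convergence at 0: 4/9.
At -9/8: a pole of order 3; residue 0.
At -4/9: a logarithmic branch point.

Denominator factor (v + 9/8)^3: pole of order 3 at -9/8, modulus 9/8.
Branch term (-17/13)*log(1 - v/(-4/9)): its argument vanishes at v = -4/9, a logarithmic branch point, modulus 4/9.
The radius of convergence is the smallest modulus among the singular points: 4/9.
The branch term is analytic at -9/8 and contributes nothing to the residue; only the rational part matters.
At the order-3 pole -9/8 set g(v) = (v - (-9/8))^3*(rational part) = 8*v/15 - 15/32.
Order-3 pole: residue = g''(a)/2; g''(-9/8) = 0, so the residue is 0.
List the singular points by increasing real part (a conjugate pair: the negative imaginary part first).


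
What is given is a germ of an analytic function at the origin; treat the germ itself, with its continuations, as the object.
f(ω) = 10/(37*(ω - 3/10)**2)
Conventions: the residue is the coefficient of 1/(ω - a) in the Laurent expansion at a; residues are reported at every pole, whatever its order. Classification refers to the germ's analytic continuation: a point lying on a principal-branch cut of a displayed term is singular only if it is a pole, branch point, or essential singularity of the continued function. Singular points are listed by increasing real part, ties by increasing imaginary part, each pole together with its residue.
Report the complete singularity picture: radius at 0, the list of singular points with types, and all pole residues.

Denominator factor (ω - 3/10)^2: pole of order 2 at 3/10, modulus 3/10.
The radius of convergence is the smallest modulus among the singular points: 3/10.
At the order-2 pole 3/10 set g(ω) = (ω - (3/10))^2*f(ω) = 10/37.
Order-2 pole: residue = g'(a); g'(3/10) = 0, so the residue is 0.

Radius of convergence at 0: 3/10.
At 3/10: a pole of order 2; residue 0.


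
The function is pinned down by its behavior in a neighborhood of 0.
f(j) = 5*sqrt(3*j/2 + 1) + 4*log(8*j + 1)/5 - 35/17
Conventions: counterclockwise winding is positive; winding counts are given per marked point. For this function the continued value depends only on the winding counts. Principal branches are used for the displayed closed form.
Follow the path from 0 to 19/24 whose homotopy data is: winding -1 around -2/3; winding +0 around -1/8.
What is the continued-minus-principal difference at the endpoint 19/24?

The rational part is single-valued and drops out of the difference; each branch term changes only by its own monodromy.
(5)*sqrt(1 - j/(-2/3)): winding -1 is odd, the square root flips sign, contributing -2*(5)*sqrt(1 - (19/24)/(-2/3)) = -2*(5)*sqrt(35/16) = -(5/2)*sqrt(35).
(4/5)*log(1 - j/(-1/8)): winding 0 around -1/8, so this term returns to its principal value, contribution 0.
Summing the contributions at j = 19/24 gives -(5/2)*sqrt(35).

Continued minus principal equals -(5/2)*sqrt(35).


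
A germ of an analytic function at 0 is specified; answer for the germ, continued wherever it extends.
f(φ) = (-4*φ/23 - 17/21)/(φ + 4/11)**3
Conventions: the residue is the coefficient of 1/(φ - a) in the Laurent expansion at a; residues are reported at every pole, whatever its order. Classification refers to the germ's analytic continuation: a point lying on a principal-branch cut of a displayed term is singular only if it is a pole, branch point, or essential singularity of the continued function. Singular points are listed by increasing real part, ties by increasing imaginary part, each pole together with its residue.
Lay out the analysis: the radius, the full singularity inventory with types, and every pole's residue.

Denominator factor (φ + 4/11)^3: pole of order 3 at -4/11, modulus 4/11.
The radius of convergence is the smallest modulus among the singular points: 4/11.
At the order-3 pole -4/11 set g(φ) = (φ - (-4/11))^3*f(φ) = -4*φ/23 - 17/21.
Order-3 pole: residue = g''(a)/2; g''(-4/11) = 0, so the residue is 0.

Radius of convergence at 0: 4/11.
At -4/11: a pole of order 3; residue 0.


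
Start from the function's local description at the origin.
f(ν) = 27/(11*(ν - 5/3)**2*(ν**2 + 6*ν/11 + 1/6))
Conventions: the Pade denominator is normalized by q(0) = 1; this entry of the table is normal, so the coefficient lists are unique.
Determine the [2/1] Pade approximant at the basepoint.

Taylor coefficients needed (expand at 0): a_0 = 1458/275, a_1 = -166212/15125, a_2 = 8218746/831875, a_3 = 1746958104/45753125.
Write the denominator as Q(ν) = 1 + q1*ν. Requiring Q*f - P = O(ν^4) with deg P <= 2 kills the coefficients of ν^3..ν^3 in Q*f:
  ν^3: a_3 + q1*a_2 = 0, i.e. 1746958104/45753125 + (8218746/831875)*q1 = 0.
Solving this linear system: q1 = -399396/103345.
The numerator is Q*f truncated at degree 2: P0 = a_0 = 1458/275; P1 = a_1 + q1*a_0 = -81330156/2583625; P2 = a_2 + q1*a_1 = 676259766/12918125.

The Pade approximant has numerator coefficients [1458/275, -81330156/2583625, 676259766/12918125]; denominator coefficients [1, -399396/103345].


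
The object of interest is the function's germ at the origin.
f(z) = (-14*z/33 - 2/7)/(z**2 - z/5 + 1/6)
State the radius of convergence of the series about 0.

Denominator factor (z**2 - z/5 + 1/6): discriminant -47/75, complex-conjugate roots (1/10) + ((1/30)*sqrt(141))*i and (1/10) - ((1/30)*sqrt(141))*i; poles of order 1, moduli (1/6)*sqrt(6) and (1/6)*sqrt(6).
The radius of convergence is the smallest modulus among the singular points: (1/6)*sqrt(6).

The radius of convergence is (1/6)*sqrt(6).


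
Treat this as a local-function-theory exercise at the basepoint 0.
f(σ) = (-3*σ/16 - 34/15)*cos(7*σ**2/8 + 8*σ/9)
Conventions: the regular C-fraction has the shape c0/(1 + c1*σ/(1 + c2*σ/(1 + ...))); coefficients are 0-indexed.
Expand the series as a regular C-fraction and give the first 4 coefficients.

Taylor coefficients (expand at 0): a_0 = -34/15, a_1 = -3/16, a_2 = 1088/1215, a_3 = 248/135.
c0 = a_0 = -34/15. Peel one level at a time: if S = 1 + c*σ/S' with S'(0) = 1, then c is the σ-coefficient of S and S' = c*σ/(S - 1).
S_1 = c0/f = 1 + (-45/544)*σ + (9633977/23970816)*σ^2 + ...; c1 = -45/544.
S_2 = c1*σ/(S_1 - 1) = 1 + (9633977/1982880)*σ + (433208704/13286025)*σ^2 + ...; c2 = 9633977/1982880.
S_3 = c2*σ/(S_2 - 1) = 1 + (-235665534976/35115846165)*σ + ...; c3 = -235665534976/35115846165.

The regular C-fraction coefficients are [-34/15, -45/544, 9633977/1982880, -235665534976/35115846165].


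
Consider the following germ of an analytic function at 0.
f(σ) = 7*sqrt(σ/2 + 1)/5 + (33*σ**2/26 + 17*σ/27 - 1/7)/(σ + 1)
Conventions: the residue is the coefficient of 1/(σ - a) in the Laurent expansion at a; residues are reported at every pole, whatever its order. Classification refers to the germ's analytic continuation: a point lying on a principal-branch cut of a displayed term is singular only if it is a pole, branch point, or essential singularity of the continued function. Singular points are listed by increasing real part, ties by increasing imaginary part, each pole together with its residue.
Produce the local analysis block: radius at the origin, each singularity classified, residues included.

Denominator factor (σ + 1): pole of order 1 at -1, modulus 1.
Branch term (7/5)*sqrt(1 - σ/(-2)): its argument vanishes at σ = -2, a square-root branch point, modulus 2.
The radius of convergence is the smallest modulus among the singular points: 1.
The branch term is analytic at -1 and contributes nothing to the residue; only the rational part matters.
At the order-1 pole -1 set g(σ) = (σ - (-1))*(rational part) = 33*σ**2/26 + 17*σ/27 - 1/7.
Simple pole: residue = g(a) at a = -1, which is 2441/4914.
List the singular points by increasing real part (a conjugate pair: the negative imaginary part first).

Radius of convergence at 0: 1.
At -2: an algebraic (square-root) branch point.
At -1: a pole of order 1; residue 2441/4914.


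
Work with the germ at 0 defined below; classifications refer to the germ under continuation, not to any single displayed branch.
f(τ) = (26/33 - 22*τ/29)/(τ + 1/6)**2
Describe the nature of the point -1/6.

The denominator factor τ + 1/6 vanishes at -1/6 and appears to the power 2; the numerator there equals 875/957, nonzero, and no other factor vanishes.
Hence a pole whose order is the multiplicity, 2.

The point is a pole of order 2.


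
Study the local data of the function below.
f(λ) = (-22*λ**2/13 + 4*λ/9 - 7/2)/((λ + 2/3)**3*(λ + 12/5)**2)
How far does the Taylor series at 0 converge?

Denominator factor (λ + 2/3)^3: pole of order 3 at -2/3, modulus 2/3.
Denominator factor (λ + 12/5)^2: pole of order 2 at -12/5, modulus 12/5.
The radius of convergence is the smallest modulus among the singular points: 2/3.

The radius of convergence is 2/3.


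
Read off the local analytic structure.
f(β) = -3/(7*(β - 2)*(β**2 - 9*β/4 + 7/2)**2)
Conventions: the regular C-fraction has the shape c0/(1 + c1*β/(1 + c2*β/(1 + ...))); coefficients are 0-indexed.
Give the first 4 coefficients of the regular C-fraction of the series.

The regular C-fraction coefficients are [6/343, -25/14, 319/350, -21393/55825].

Taylor coefficients (expand at 0): a_0 = 6/343, a_1 = 75/2401, a_2 = 459/16807, a_3 = 3051/235298.
c0 = a_0 = 6/343. Peel one level at a time: if S = 1 + c*β/S' with S'(0) = 1, then c is the β-coefficient of S and S' = c*β/(S - 1).
S_1 = c0/f = 1 + (-25/14)*β + (319/196)*β^2 + ...; c1 = -25/14.
S_2 = c1*β/(S_1 - 1) = 1 + (319/350)*β + (21393/61250)*β^2 + ...; c2 = 319/350.
S_3 = c2*β/(S_2 - 1) = 1 + (-21393/55825)*β + ...; c3 = -21393/55825.
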